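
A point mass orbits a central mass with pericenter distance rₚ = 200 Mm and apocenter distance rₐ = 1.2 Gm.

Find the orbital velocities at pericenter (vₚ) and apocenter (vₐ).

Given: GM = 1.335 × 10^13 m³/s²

Convert to SI: rₚ = 200 Mm = 2e+08 m; rₐ = 1.2 Gm = 1.2e+09 m.
Use the vis-viva equation v² = GM(2/r − 1/a) with a = (rₚ + rₐ)/2 = (2e+08 + 1.2e+09)/2 = 7e+08 m.
vₚ = √(GM · (2/rₚ − 1/a)) = √(1.335e+13 · (2/2e+08 − 1/7e+08)) m/s ≈ 338.3 m/s = 338.3 m/s.
vₐ = √(GM · (2/rₐ − 1/a)) = √(1.335e+13 · (2/1.2e+09 − 1/7e+08)) m/s ≈ 56.38 m/s = 56.38 m/s.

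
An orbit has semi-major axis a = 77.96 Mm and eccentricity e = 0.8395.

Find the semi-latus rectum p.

Convert to SI: a = 77.96 Mm = 7.796e+07 m.
p = a (1 − e²).
p = 7.796e+07 · (1 − (0.8395)²) = 7.796e+07 · 0.29524 ≈ 2.302e+07 m = 23.02 Mm.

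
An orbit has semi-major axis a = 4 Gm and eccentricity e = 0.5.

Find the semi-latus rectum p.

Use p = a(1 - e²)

Convert to SI: a = 4 Gm = 4e+09 m.
p = a (1 − e²).
p = 4e+09 · (1 − (0.5)²) = 4e+09 · 0.75 ≈ 3e+09 m = 3 Gm.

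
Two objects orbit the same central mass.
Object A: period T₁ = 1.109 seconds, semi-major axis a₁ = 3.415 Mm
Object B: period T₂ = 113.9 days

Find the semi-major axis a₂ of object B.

Convert to SI: a₁ = 3.415 Mm = 3.415e+06 m; T₂ = 113.9 days = 9.84096e+06 s.
Kepler's third law: (T₁/T₂)² = (a₁/a₂)³ ⇒ a₂ = a₁ · (T₂/T₁)^(2/3).
T₂/T₁ = 9.84096e+06 / 1.109 = 8.87372e+06.
a₂ = 3.415e+06 · (8.87372e+06)^(2/3) m ≈ 1.464e+11 m = 146.4 Gm.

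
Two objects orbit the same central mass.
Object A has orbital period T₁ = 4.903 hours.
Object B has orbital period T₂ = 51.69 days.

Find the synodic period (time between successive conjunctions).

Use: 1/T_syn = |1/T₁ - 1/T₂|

Convert to SI: T₁ = 4.903 hours = 17650.8 s; T₂ = 51.69 days = 4.46602e+06 s.
T_syn = |T₁ · T₂ / (T₁ − T₂)|.
T_syn = |17650.8 · 4.46602e+06 / (17650.8 − 4.46602e+06)| s ≈ 1.772e+04 s = 4.922 hours.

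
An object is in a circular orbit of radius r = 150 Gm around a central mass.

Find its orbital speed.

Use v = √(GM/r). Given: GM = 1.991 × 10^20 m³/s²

Convert to SI: r = 150 Gm = 1.5e+11 m.
For a circular orbit, gravity supplies the centripetal force, so v = √(GM / r).
v = √(1.991e+20 / 1.5e+11) m/s ≈ 3.643e+04 m/s = 36.43 km/s.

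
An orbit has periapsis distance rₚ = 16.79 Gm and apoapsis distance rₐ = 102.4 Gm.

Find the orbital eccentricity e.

Convert to SI: rₚ = 16.79 Gm = 1.679e+10 m; rₐ = 102.4 Gm = 1.024e+11 m.
e = (rₐ − rₚ) / (rₐ + rₚ).
e = (1.024e+11 − 1.679e+10) / (1.024e+11 + 1.679e+10) = 8.561e+10 / 1.1919e+11 ≈ 0.7183.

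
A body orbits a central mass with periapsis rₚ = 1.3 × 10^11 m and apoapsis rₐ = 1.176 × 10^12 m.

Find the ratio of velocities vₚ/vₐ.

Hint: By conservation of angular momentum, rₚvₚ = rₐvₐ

Conservation of angular momentum gives rₚvₚ = rₐvₐ, so vₚ/vₐ = rₐ/rₚ.
vₚ/vₐ = 1.176e+12 / 1.3e+11 ≈ 9.046.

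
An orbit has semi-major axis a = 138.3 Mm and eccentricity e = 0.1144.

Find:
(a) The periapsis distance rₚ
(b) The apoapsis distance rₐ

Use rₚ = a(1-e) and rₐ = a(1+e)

Convert to SI: a = 138.3 Mm = 1.383e+08 m.
(a) rₚ = a(1 − e) = 1.383e+08 · (1 − 0.1144) = 1.383e+08 · 0.8856 ≈ 1.225e+08 m = 122.5 Mm.
(b) rₐ = a(1 + e) = 1.383e+08 · (1 + 0.1144) = 1.383e+08 · 1.1144 ≈ 1.541e+08 m = 154.1 Mm.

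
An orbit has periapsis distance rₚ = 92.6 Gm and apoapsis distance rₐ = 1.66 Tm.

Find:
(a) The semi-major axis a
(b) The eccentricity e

Convert to SI: rₚ = 92.6 Gm = 9.26e+10 m; rₐ = 1.66 Tm = 1.66e+12 m.
(a) a = (rₚ + rₐ) / 2 = (9.26e+10 + 1.66e+12) / 2 ≈ 8.763e+11 m = 876.3 Gm.
(b) e = (rₐ − rₚ) / (rₐ + rₚ) = (1.66e+12 − 9.26e+10) / (1.66e+12 + 9.26e+10) ≈ 0.8943.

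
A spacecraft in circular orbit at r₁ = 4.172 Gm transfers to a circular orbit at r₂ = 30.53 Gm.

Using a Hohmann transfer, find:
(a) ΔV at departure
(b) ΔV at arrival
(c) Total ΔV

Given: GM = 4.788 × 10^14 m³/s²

Convert to SI: r₁ = 4.172 Gm = 4.172e+09 m; r₂ = 30.53 Gm = 3.053e+10 m.
Transfer semi-major axis: a_t = (r₁ + r₂)/2 = (4.172e+09 + 3.053e+10)/2 = 1.7351e+10 m.
Circular speeds: v₁ = √(GM/r₁) = 338.77 m/s, v₂ = √(GM/r₂) = 125.232 m/s.
Transfer speeds (vis-viva v² = GM(2/r − 1/a_t)): v₁ᵗ = 449.372 m/s, v₂ᵗ = 61.4078 m/s.
(a) ΔV₁ = |v₁ᵗ − v₁| ≈ 110.6 m/s = 110.6 m/s.
(b) ΔV₂ = |v₂ − v₂ᵗ| ≈ 63.82 m/s = 63.82 m/s.
(c) ΔV_total = ΔV₁ + ΔV₂ ≈ 174.4 m/s = 174.4 m/s.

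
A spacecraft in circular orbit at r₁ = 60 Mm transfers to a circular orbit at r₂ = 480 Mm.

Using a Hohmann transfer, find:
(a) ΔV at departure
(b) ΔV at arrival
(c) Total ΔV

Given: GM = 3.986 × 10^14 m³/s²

Convert to SI: r₁ = 60 Mm = 6e+07 m; r₂ = 480 Mm = 4.8e+08 m.
Transfer semi-major axis: a_t = (r₁ + r₂)/2 = (6e+07 + 4.8e+08)/2 = 2.7e+08 m.
Circular speeds: v₁ = √(GM/r₁) = 2577.47 m/s, v₂ = √(GM/r₂) = 911.272 m/s.
Transfer speeds (vis-viva v² = GM(2/r − 1/a_t)): v₁ᵗ = 3436.62 m/s, v₂ᵗ = 429.578 m/s.
(a) ΔV₁ = |v₁ᵗ − v₁| ≈ 859.2 m/s = 859.2 m/s.
(b) ΔV₂ = |v₂ − v₂ᵗ| ≈ 481.7 m/s = 481.7 m/s.
(c) ΔV_total = ΔV₁ + ΔV₂ ≈ 1341 m/s = 1.341 km/s.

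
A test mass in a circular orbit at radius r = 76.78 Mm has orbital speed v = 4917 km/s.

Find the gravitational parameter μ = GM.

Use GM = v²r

Convert to SI: r = 76.78 Mm = 7.678e+07 m; v = 4917 km/s = 4.917e+06 m/s.
For a circular orbit v² = GM/r, so GM = v² · r.
GM = (4.917e+06)² · 7.678e+07 m³/s² ≈ 1.856e+21 m³/s² = 1.856 × 10^21 m³/s².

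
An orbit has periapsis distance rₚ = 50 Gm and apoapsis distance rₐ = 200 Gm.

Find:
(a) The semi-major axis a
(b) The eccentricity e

Convert to SI: rₚ = 50 Gm = 5e+10 m; rₐ = 200 Gm = 2e+11 m.
(a) a = (rₚ + rₐ) / 2 = (5e+10 + 2e+11) / 2 ≈ 1.25e+11 m = 125 Gm.
(b) e = (rₐ − rₚ) / (rₐ + rₚ) = (2e+11 − 5e+10) / (2e+11 + 5e+10) ≈ 0.6.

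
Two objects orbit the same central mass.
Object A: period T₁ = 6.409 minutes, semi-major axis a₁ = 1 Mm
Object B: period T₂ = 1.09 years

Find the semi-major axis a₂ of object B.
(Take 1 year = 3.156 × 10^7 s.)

Convert to SI: T₁ = 6.409 minutes = 384.54 s; a₁ = 1 Mm = 1e+06 m; T₂ = 1.09 years = 3.44004e+07 s.
Kepler's third law: (T₁/T₂)² = (a₁/a₂)³ ⇒ a₂ = a₁ · (T₂/T₁)^(2/3).
T₂/T₁ = 3.44004e+07 / 384.54 = 89458.6.
a₂ = 1e+06 · (89458.6)^(2/3) m ≈ 2e+09 m = 2 Gm.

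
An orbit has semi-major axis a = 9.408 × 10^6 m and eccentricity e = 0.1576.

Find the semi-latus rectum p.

p = a (1 − e²).
p = 9.408e+06 · (1 − (0.1576)²) = 9.408e+06 · 0.975162 ≈ 9.174e+06 m = 9.174 × 10^6 m.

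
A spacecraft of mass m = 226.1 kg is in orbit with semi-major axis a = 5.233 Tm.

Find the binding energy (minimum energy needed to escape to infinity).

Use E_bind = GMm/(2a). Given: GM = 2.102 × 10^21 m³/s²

Convert to SI: a = 5.233 Tm = 5.233e+12 m.
Total orbital energy is E = −GMm/(2a); binding energy is E_bind = −E = GMm/(2a).
E_bind = 2.102e+21 · 226.1 / (2 · 5.233e+12) J ≈ 4.541e+10 J = 45.41 GJ.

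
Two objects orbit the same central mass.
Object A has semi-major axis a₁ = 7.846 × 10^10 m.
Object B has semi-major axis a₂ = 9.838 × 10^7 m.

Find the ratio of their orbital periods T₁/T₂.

From Kepler's third law, (T₁/T₂)² = (a₁/a₂)³, so T₁/T₂ = (a₁/a₂)^(3/2).
a₁/a₂ = 7.846e+10 / 9.838e+07 = 797.52.
T₁/T₂ = (797.52)^(3/2) ≈ 2.252e+04.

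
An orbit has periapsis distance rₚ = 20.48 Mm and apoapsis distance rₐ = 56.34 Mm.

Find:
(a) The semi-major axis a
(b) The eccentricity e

Convert to SI: rₚ = 20.48 Mm = 2.048e+07 m; rₐ = 56.34 Mm = 5.634e+07 m.
(a) a = (rₚ + rₐ) / 2 = (2.048e+07 + 5.634e+07) / 2 ≈ 3.841e+07 m = 38.41 Mm.
(b) e = (rₐ − rₚ) / (rₐ + rₚ) = (5.634e+07 − 2.048e+07) / (5.634e+07 + 2.048e+07) ≈ 0.4668.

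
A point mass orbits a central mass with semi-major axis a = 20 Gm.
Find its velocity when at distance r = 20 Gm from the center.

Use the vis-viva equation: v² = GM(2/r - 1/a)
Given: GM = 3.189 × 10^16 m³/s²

Convert to SI: a = 20 Gm = 2e+10 m; r = 20 Gm = 2e+10 m.
Vis-viva: v = √(GM · (2/r − 1/a)).
2/r − 1/a = 2/2e+10 − 1/2e+10 = 5e-11 m⁻¹.
v = √(3.189e+16 · 5e-11) m/s ≈ 1263 m/s = 1.263 km/s.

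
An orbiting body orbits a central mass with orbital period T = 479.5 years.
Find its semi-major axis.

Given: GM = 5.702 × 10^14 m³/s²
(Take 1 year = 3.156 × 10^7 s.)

Convert to SI: T = 479.5 years = 1.5133e+10 s.
Invert Kepler's third law: a = (GM · T² / (4π²))^(1/3).
Substituting T = 1.5133e+10 s and GM = 5.702e+14 m³/s²:
a = (5.702e+14 · (1.5133e+10)² / (4π²))^(1/3) m
a ≈ 1.49e+11 m = 1.49 × 10^11 m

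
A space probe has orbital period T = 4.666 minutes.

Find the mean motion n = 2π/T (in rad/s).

Convert to SI: T = 4.666 minutes = 279.96 s.
n = 2π / T.
n = 2π / 279.96 s ≈ 0.02244 rad/s.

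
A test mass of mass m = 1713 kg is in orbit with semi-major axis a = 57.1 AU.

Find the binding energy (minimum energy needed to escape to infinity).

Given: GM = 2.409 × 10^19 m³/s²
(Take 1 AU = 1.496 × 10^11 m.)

Convert to SI: a = 57.1 AU = 8.54216e+12 m.
Total orbital energy is E = −GMm/(2a); binding energy is E_bind = −E = GMm/(2a).
E_bind = 2.409e+19 · 1713 / (2 · 8.54216e+12) J ≈ 2.415e+09 J = 2.415 GJ.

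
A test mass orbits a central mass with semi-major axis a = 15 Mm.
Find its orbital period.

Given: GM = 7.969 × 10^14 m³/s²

Convert to SI: a = 15 Mm = 1.5e+07 m.
Kepler's third law: T = 2π √(a³ / GM).
Substituting a = 1.5e+07 m and GM = 7.969e+14 m³/s²:
T = 2π √((1.5e+07)³ / 7.969e+14) s
T ≈ 1.293e+04 s = 3.592 hours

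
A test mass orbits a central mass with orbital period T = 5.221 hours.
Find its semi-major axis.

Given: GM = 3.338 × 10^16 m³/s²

Convert to SI: T = 5.221 hours = 18795.6 s.
Invert Kepler's third law: a = (GM · T² / (4π²))^(1/3).
Substituting T = 18795.6 s and GM = 3.338e+16 m³/s²:
a = (3.338e+16 · (18795.6)² / (4π²))^(1/3) m
a ≈ 6.685e+07 m = 66.85 Mm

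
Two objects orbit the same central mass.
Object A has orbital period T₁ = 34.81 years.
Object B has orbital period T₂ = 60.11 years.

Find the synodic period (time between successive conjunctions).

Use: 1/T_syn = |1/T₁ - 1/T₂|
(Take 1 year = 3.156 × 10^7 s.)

Convert to SI: T₁ = 34.81 years = 1.0986e+09 s; T₂ = 60.11 years = 1.89707e+09 s.
T_syn = |T₁ · T₂ / (T₁ − T₂)|.
T_syn = |1.0986e+09 · 1.89707e+09 / (1.0986e+09 − 1.89707e+09)| s ≈ 2.61e+09 s = 82.7 years.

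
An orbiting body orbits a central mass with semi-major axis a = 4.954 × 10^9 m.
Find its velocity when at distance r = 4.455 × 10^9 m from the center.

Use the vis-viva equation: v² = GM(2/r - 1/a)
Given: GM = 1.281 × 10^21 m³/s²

Vis-viva: v = √(GM · (2/r − 1/a)).
2/r − 1/a = 2/4.455e+09 − 1/4.954e+09 = 2.47077e-10 m⁻¹.
v = √(1.281e+21 · 2.47077e-10) m/s ≈ 5.626e+05 m/s = 562.6 km/s.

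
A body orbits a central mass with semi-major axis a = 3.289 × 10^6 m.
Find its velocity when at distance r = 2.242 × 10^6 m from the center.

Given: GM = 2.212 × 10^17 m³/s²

Vis-viva: v = √(GM · (2/r − 1/a)).
2/r − 1/a = 2/2.242e+06 − 1/3.289e+06 = 5.88017e-07 m⁻¹.
v = √(2.212e+17 · 5.88017e-07) m/s ≈ 3.607e+05 m/s = 360.7 km/s.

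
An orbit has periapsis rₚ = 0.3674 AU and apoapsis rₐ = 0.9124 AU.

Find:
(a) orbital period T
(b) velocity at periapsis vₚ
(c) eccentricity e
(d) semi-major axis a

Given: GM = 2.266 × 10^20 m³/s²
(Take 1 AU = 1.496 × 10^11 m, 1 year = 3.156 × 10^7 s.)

Convert to SI: rₚ = 0.3674 AU = 5.4963e+10 m; rₐ = 0.9124 AU = 1.36495e+11 m.
(a) With a = (rₚ + rₐ)/2 = 9.5729e+10 m, T = 2π √(a³/GM) = 2π √((9.5729e+10)³/2.266e+20) s ≈ 1.236e+07 s
(b) With a = (rₚ + rₐ)/2 = 9.5729e+10 m, vₚ = √(GM (2/rₚ − 1/a)) = √(2.266e+20 · (2/5.4963e+10 − 1/9.5729e+10)) m/s ≈ 7.667e+04 m/s
(c) e = (rₐ − rₚ)/(rₐ + rₚ) = (1.36495e+11 − 5.4963e+10)/(1.36495e+11 + 5.4963e+10) ≈ 0.4258
(d) a = (rₚ + rₐ)/2 = (5.4963e+10 + 1.36495e+11)/2 ≈ 9.573e+10 m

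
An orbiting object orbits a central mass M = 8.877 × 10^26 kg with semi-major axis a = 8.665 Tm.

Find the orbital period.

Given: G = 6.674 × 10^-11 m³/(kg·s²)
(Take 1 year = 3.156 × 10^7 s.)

Convert to SI: a = 8.665 Tm = 8.665e+12 m.
GM = G · M = 6.674e-11 · 8.877e+26 = 5.92451e+16 m³/s².
Kepler's third law: T = 2π √(a³ / GM).
Substituting a = 8.665e+12 m and GM = 5.92451e+16 m³/s²:
T = 2π √((8.665e+12)³ / 5.92451e+16) s
T ≈ 6.584e+11 s = 2.086e+04 years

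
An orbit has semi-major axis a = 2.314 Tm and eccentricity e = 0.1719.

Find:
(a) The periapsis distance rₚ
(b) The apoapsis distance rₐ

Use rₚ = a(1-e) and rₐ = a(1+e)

Convert to SI: a = 2.314 Tm = 2.314e+12 m.
(a) rₚ = a(1 − e) = 2.314e+12 · (1 − 0.1719) = 2.314e+12 · 0.8281 ≈ 1.916e+12 m = 1.916 Tm.
(b) rₐ = a(1 + e) = 2.314e+12 · (1 + 0.1719) = 2.314e+12 · 1.1719 ≈ 2.712e+12 m = 2.712 Tm.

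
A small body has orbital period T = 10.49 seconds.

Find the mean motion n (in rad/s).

n = 2π / T.
n = 2π / 10.49 s ≈ 0.599 rad/s.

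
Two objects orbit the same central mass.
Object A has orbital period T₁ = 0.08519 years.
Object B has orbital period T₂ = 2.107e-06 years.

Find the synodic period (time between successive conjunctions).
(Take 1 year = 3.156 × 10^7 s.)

Convert to SI: T₁ = 0.08519 years = 2.6886e+06 s; T₂ = 2.107e-06 years = 66.4969 s.
T_syn = |T₁ · T₂ / (T₁ − T₂)|.
T_syn = |2.6886e+06 · 66.4969 / (2.6886e+06 − 66.4969)| s ≈ 66.5 s = 2.107e-06 years.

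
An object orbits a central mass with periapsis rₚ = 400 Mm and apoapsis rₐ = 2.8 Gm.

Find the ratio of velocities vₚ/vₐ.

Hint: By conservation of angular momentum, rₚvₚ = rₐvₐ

Convert to SI: rₚ = 400 Mm = 4e+08 m; rₐ = 2.8 Gm = 2.8e+09 m.
Conservation of angular momentum gives rₚvₚ = rₐvₐ, so vₚ/vₐ = rₐ/rₚ.
vₚ/vₐ = 2.8e+09 / 4e+08 ≈ 7.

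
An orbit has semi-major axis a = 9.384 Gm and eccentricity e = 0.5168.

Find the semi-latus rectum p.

Convert to SI: a = 9.384 Gm = 9.384e+09 m.
p = a (1 − e²).
p = 9.384e+09 · (1 − (0.5168)²) = 9.384e+09 · 0.732918 ≈ 6.878e+09 m = 6.878 Gm.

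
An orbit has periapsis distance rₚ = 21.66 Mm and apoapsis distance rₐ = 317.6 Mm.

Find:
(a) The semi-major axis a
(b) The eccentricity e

Convert to SI: rₚ = 21.66 Mm = 2.166e+07 m; rₐ = 317.6 Mm = 3.176e+08 m.
(a) a = (rₚ + rₐ) / 2 = (2.166e+07 + 3.176e+08) / 2 ≈ 1.696e+08 m = 169.6 Mm.
(b) e = (rₐ − rₚ) / (rₐ + rₚ) = (3.176e+08 − 2.166e+07) / (3.176e+08 + 2.166e+07) ≈ 0.8723.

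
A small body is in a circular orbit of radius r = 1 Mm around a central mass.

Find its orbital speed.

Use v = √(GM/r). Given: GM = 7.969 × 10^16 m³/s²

Convert to SI: r = 1 Mm = 1e+06 m.
For a circular orbit, gravity supplies the centripetal force, so v = √(GM / r).
v = √(7.969e+16 / 1e+06) m/s ≈ 2.823e+05 m/s = 282.3 km/s.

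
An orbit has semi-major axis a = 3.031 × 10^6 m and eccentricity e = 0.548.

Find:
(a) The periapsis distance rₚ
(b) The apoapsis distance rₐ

(a) rₚ = a(1 − e) = 3.031e+06 · (1 − 0.548) = 3.031e+06 · 0.452 ≈ 1.37e+06 m = 1.37 × 10^6 m.
(b) rₐ = a(1 + e) = 3.031e+06 · (1 + 0.548) = 3.031e+06 · 1.548 ≈ 4.692e+06 m = 4.692 × 10^6 m.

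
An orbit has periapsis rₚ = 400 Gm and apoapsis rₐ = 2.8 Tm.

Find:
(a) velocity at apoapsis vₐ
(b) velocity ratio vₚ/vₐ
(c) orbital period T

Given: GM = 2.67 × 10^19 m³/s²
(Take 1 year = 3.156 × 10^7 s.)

Convert to SI: rₚ = 400 Gm = 4e+11 m; rₐ = 2.8 Tm = 2.8e+12 m.
(a) With a = (rₚ + rₐ)/2 = 1.6e+12 m, vₐ = √(GM (2/rₐ − 1/a)) = √(2.67e+19 · (2/2.8e+12 − 1/1.6e+12)) m/s ≈ 1544 m/s
(b) Conservation of angular momentum (rₚvₚ = rₐvₐ) gives vₚ/vₐ = rₐ/rₚ = 2.8e+12/4e+11 ≈ 7
(c) With a = (rₚ + rₐ)/2 = 1.6e+12 m, T = 2π √(a³/GM) = 2π √((1.6e+12)³/2.67e+19) s ≈ 2.461e+09 s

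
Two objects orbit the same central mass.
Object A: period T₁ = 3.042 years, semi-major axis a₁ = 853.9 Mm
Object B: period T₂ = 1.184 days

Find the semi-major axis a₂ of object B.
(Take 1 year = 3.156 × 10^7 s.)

Convert to SI: T₁ = 3.042 years = 9.60055e+07 s; a₁ = 853.9 Mm = 8.539e+08 m; T₂ = 1.184 days = 102298 s.
Kepler's third law: (T₁/T₂)² = (a₁/a₂)³ ⇒ a₂ = a₁ · (T₂/T₁)^(2/3).
T₂/T₁ = 102298 / 9.60055e+07 = 0.00106554.
a₂ = 8.539e+08 · (0.00106554)^(2/3) m ≈ 8.908e+06 m = 8.908 Mm.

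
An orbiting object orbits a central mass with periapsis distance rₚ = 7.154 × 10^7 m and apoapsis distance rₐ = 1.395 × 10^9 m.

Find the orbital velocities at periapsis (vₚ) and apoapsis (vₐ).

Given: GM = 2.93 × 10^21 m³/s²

Use the vis-viva equation v² = GM(2/r − 1/a) with a = (rₚ + rₐ)/2 = (7.154e+07 + 1.395e+09)/2 = 7.3327e+08 m.
vₚ = √(GM · (2/rₚ − 1/a)) = √(2.93e+21 · (2/7.154e+07 − 1/7.3327e+08)) m/s ≈ 8.827e+06 m/s = 8827 km/s.
vₐ = √(GM · (2/rₐ − 1/a)) = √(2.93e+21 · (2/1.395e+09 − 1/7.3327e+08)) m/s ≈ 4.527e+05 m/s = 452.7 km/s.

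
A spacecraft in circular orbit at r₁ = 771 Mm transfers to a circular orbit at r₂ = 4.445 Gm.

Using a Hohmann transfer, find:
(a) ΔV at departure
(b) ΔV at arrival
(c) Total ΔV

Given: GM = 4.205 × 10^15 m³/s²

Convert to SI: r₁ = 771 Mm = 7.71e+08 m; r₂ = 4.445 Gm = 4.445e+09 m.
Transfer semi-major axis: a_t = (r₁ + r₂)/2 = (7.71e+08 + 4.445e+09)/2 = 2.608e+09 m.
Circular speeds: v₁ = √(GM/r₁) = 2335.37 m/s, v₂ = √(GM/r₂) = 972.629 m/s.
Transfer speeds (vis-viva v² = GM(2/r − 1/a_t)): v₁ᵗ = 3048.86 m/s, v₂ᵗ = 528.835 m/s.
(a) ΔV₁ = |v₁ᵗ − v₁| ≈ 713.5 m/s = 713.5 m/s.
(b) ΔV₂ = |v₂ − v₂ᵗ| ≈ 443.8 m/s = 443.8 m/s.
(c) ΔV_total = ΔV₁ + ΔV₂ ≈ 1157 m/s = 1.157 km/s.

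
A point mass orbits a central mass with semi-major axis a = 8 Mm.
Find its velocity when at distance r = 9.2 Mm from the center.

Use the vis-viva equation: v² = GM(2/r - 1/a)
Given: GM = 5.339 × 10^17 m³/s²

Convert to SI: a = 8 Mm = 8e+06 m; r = 9.2 Mm = 9.2e+06 m.
Vis-viva: v = √(GM · (2/r − 1/a)).
2/r − 1/a = 2/9.2e+06 − 1/8e+06 = 9.23913e-08 m⁻¹.
v = √(5.339e+17 · 9.23913e-08) m/s ≈ 2.221e+05 m/s = 222.1 km/s.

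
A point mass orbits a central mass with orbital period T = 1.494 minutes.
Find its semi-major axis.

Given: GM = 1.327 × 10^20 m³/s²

Convert to SI: T = 1.494 minutes = 89.64 s.
Invert Kepler's third law: a = (GM · T² / (4π²))^(1/3).
Substituting T = 89.64 s and GM = 1.327e+20 m³/s²:
a = (1.327e+20 · (89.64)² / (4π²))^(1/3) m
a ≈ 3e+07 m = 30 Mm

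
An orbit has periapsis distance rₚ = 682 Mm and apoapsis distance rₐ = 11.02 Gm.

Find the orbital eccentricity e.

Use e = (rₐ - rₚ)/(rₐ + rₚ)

Convert to SI: rₚ = 682 Mm = 6.82e+08 m; rₐ = 11.02 Gm = 1.102e+10 m.
e = (rₐ − rₚ) / (rₐ + rₚ).
e = (1.102e+10 − 6.82e+08) / (1.102e+10 + 6.82e+08) = 1.0338e+10 / 1.1702e+10 ≈ 0.8834.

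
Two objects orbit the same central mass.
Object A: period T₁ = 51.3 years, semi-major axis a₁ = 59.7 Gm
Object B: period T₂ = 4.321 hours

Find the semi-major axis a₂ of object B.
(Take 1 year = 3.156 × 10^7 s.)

Convert to SI: T₁ = 51.3 years = 1.61903e+09 s; a₁ = 59.7 Gm = 5.97e+10 m; T₂ = 4.321 hours = 15555.6 s.
Kepler's third law: (T₁/T₂)² = (a₁/a₂)³ ⇒ a₂ = a₁ · (T₂/T₁)^(2/3).
T₂/T₁ = 15555.6 / 1.61903e+09 = 9.60799e-06.
a₂ = 5.97e+10 · (9.60799e-06)^(2/3) m ≈ 2.698e+07 m = 26.98 Mm.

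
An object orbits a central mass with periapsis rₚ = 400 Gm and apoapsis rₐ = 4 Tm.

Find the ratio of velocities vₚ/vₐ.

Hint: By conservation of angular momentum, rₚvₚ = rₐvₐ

Convert to SI: rₚ = 400 Gm = 4e+11 m; rₐ = 4 Tm = 4e+12 m.
Conservation of angular momentum gives rₚvₚ = rₐvₐ, so vₚ/vₐ = rₐ/rₚ.
vₚ/vₐ = 4e+12 / 4e+11 ≈ 10.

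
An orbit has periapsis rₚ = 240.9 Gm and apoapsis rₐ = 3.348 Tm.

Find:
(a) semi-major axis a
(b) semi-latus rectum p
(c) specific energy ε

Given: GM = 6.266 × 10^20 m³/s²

Convert to SI: rₚ = 240.9 Gm = 2.409e+11 m; rₐ = 3.348 Tm = 3.348e+12 m.
(a) a = (rₚ + rₐ)/2 = (2.409e+11 + 3.348e+12)/2 ≈ 1.794e+12 m
(b) From a = (rₚ + rₐ)/2 = 1.79445e+12 m and e = (rₐ − rₚ)/(rₐ + rₚ) = 0.865753, p = a(1 − e²) = 1.79445e+12 · (1 − (0.865753)²) ≈ 4.495e+11 m
(c) With a = (rₚ + rₐ)/2 = 1.79445e+12 m, ε = −GM/(2a) = −6.266e+20/(2 · 1.79445e+12) J/kg ≈ -1.746e+08 J/kg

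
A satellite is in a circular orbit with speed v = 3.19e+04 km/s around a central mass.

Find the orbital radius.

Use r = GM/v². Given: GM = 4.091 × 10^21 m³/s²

Convert to SI: v = 3.19e+04 km/s = 3.19e+07 m/s.
For a circular orbit, v² = GM / r, so r = GM / v².
r = 4.091e+21 / (3.19e+07)² m ≈ 4.02e+06 m = 4.02 Mm.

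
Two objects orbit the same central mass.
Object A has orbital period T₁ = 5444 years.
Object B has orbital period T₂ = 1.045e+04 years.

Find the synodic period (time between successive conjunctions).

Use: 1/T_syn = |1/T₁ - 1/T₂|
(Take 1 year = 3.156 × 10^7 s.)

Convert to SI: T₁ = 5444 years = 1.71813e+11 s; T₂ = 1.045e+04 years = 3.29802e+11 s.
T_syn = |T₁ · T₂ / (T₁ − T₂)|.
T_syn = |1.71813e+11 · 3.29802e+11 / (1.71813e+11 − 3.29802e+11)| s ≈ 3.587e+11 s = 1.136e+04 years.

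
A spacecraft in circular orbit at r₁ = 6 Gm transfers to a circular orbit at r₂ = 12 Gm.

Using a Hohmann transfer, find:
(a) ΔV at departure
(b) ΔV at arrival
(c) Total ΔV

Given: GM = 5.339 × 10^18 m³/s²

Convert to SI: r₁ = 6 Gm = 6e+09 m; r₂ = 12 Gm = 1.2e+10 m.
Transfer semi-major axis: a_t = (r₁ + r₂)/2 = (6e+09 + 1.2e+10)/2 = 9e+09 m.
Circular speeds: v₁ = √(GM/r₁) = 29830.1 m/s, v₂ = √(GM/r₂) = 21093 m/s.
Transfer speeds (vis-viva v² = GM(2/r − 1/a_t)): v₁ᵗ = 34444.8 m/s, v₂ᵗ = 17222.4 m/s.
(a) ΔV₁ = |v₁ᵗ − v₁| ≈ 4615 m/s = 4.615 km/s.
(b) ΔV₂ = |v₂ − v₂ᵗ| ≈ 3871 m/s = 3.871 km/s.
(c) ΔV_total = ΔV₁ + ΔV₂ ≈ 8485 m/s = 8.485 km/s.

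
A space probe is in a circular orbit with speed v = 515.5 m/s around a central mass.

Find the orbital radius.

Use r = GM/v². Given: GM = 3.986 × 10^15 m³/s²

For a circular orbit, v² = GM / r, so r = GM / v².
r = 3.986e+15 / (515.5)² m ≈ 1.5e+10 m = 15 Gm.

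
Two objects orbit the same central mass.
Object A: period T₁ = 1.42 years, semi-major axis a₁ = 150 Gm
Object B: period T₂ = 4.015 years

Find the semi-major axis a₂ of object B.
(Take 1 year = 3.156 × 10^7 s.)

Convert to SI: T₁ = 1.42 years = 4.48152e+07 s; a₁ = 150 Gm = 1.5e+11 m; T₂ = 4.015 years = 1.26713e+08 s.
Kepler's third law: (T₁/T₂)² = (a₁/a₂)³ ⇒ a₂ = a₁ · (T₂/T₁)^(2/3).
T₂/T₁ = 1.26713e+08 / 4.48152e+07 = 2.82746.
a₂ = 1.5e+11 · (2.82746)^(2/3) m ≈ 2.999e+11 m = 299.9 Gm.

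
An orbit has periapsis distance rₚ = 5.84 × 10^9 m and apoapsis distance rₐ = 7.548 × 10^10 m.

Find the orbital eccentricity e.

e = (rₐ − rₚ) / (rₐ + rₚ).
e = (7.548e+10 − 5.84e+09) / (7.548e+10 + 5.84e+09) = 6.964e+10 / 8.132e+10 ≈ 0.8564.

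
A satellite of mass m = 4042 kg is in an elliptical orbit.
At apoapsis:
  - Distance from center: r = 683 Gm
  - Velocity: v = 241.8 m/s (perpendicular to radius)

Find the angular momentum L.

Convert to SI: r = 683 Gm = 6.83e+11 m.
Since v is perpendicular to r, L = m · v · r.
L = 4042 · 241.8 · 6.83e+11 kg·m²/s ≈ 6.675e+17 kg·m²/s.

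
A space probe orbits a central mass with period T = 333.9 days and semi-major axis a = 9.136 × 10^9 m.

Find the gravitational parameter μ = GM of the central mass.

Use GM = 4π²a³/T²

Convert to SI: T = 333.9 days = 2.8849e+07 s.
GM = 4π² · a³ / T².
GM = 4π² · (9.136e+09)³ / (2.8849e+07)² m³/s² ≈ 3.617e+16 m³/s² = 3.617 × 10^16 m³/s².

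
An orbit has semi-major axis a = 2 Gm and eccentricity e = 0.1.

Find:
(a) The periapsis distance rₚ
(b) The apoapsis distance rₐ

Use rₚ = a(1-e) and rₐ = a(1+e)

Convert to SI: a = 2 Gm = 2e+09 m.
(a) rₚ = a(1 − e) = 2e+09 · (1 − 0.1) = 2e+09 · 0.9 ≈ 1.8e+09 m = 1.8 Gm.
(b) rₐ = a(1 + e) = 2e+09 · (1 + 0.1) = 2e+09 · 1.1 ≈ 2.2e+09 m = 2.2 Gm.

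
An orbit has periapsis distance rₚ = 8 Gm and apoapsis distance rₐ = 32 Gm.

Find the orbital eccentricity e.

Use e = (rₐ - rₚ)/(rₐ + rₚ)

Convert to SI: rₚ = 8 Gm = 8e+09 m; rₐ = 32 Gm = 3.2e+10 m.
e = (rₐ − rₚ) / (rₐ + rₚ).
e = (3.2e+10 − 8e+09) / (3.2e+10 + 8e+09) = 2.4e+10 / 4e+10 ≈ 0.6.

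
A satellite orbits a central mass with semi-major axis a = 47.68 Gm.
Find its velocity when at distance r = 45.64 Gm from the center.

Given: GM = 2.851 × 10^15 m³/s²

Convert to SI: a = 47.68 Gm = 4.768e+10 m; r = 45.64 Gm = 4.564e+10 m.
Vis-viva: v = √(GM · (2/r − 1/a)).
2/r − 1/a = 2/4.564e+10 − 1/4.768e+10 = 2.28481e-11 m⁻¹.
v = √(2.851e+15 · 2.28481e-11) m/s ≈ 255.2 m/s = 255.2 m/s.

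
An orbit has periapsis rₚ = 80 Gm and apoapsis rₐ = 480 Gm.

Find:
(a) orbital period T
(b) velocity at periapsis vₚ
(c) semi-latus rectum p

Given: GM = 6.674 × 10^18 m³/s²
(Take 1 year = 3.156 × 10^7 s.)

Convert to SI: rₚ = 80 Gm = 8e+10 m; rₐ = 480 Gm = 4.8e+11 m.
(a) With a = (rₚ + rₐ)/2 = 2.8e+11 m, T = 2π √(a³/GM) = 2π √((2.8e+11)³/6.674e+18) s ≈ 3.603e+08 s
(b) With a = (rₚ + rₐ)/2 = 2.8e+11 m, vₚ = √(GM (2/rₚ − 1/a)) = √(6.674e+18 · (2/8e+10 − 1/2.8e+11)) m/s ≈ 1.196e+04 m/s
(c) From a = (rₚ + rₐ)/2 = 2.8e+11 m and e = (rₐ − rₚ)/(rₐ + rₚ) = 0.714286, p = a(1 − e²) = 2.8e+11 · (1 − (0.714286)²) ≈ 1.371e+11 m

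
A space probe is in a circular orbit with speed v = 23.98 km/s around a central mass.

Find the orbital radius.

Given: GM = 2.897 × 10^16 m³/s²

Convert to SI: v = 23.98 km/s = 23980 m/s.
For a circular orbit, v² = GM / r, so r = GM / v².
r = 2.897e+16 / (23980)² m ≈ 5.038e+07 m = 50.38 Mm.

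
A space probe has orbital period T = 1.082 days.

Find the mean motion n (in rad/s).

Convert to SI: T = 1.082 days = 93484.8 s.
n = 2π / T.
n = 2π / 93484.8 s ≈ 6.721e-05 rad/s.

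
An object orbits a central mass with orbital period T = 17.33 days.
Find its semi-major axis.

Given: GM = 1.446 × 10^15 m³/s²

Convert to SI: T = 17.33 days = 1.49731e+06 s.
Invert Kepler's third law: a = (GM · T² / (4π²))^(1/3).
Substituting T = 1.49731e+06 s and GM = 1.446e+15 m³/s²:
a = (1.446e+15 · (1.49731e+06)² / (4π²))^(1/3) m
a ≈ 4.347e+08 m = 4.347 × 10^8 m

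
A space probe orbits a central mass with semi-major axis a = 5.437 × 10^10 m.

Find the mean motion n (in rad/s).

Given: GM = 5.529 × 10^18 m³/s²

n = √(GM / a³).
n = √(5.529e+18 / (5.437e+10)³) rad/s ≈ 1.855e-07 rad/s.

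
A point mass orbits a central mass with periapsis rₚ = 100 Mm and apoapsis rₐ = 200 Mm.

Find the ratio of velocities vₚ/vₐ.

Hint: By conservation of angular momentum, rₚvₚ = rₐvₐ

Convert to SI: rₚ = 100 Mm = 1e+08 m; rₐ = 200 Mm = 2e+08 m.
Conservation of angular momentum gives rₚvₚ = rₐvₐ, so vₚ/vₐ = rₐ/rₚ.
vₚ/vₐ = 2e+08 / 1e+08 ≈ 2.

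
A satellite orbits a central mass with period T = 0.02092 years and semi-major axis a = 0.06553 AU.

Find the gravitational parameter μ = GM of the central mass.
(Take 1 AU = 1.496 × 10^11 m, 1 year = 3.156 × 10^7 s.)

Convert to SI: T = 0.02092 years = 660235 s; a = 0.06553 AU = 9.80329e+09 m.
GM = 4π² · a³ / T².
GM = 4π² · (9.80329e+09)³ / (660235)² m³/s² ≈ 8.533e+19 m³/s² = 8.533 × 10^19 m³/s².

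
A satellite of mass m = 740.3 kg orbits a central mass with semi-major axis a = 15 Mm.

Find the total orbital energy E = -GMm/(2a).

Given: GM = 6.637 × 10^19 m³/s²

Convert to SI: a = 15 Mm = 1.5e+07 m.
E = −GMm / (2a).
E = −6.637e+19 · 740.3 / (2 · 1.5e+07) J ≈ -1.638e+15 J = -1.638 PJ.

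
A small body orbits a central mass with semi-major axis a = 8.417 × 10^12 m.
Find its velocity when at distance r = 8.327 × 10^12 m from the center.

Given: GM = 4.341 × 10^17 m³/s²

Vis-viva: v = √(GM · (2/r − 1/a)).
2/r − 1/a = 2/8.327e+12 − 1/8.417e+12 = 1.21375e-13 m⁻¹.
v = √(4.341e+17 · 1.21375e-13) m/s ≈ 229.5 m/s = 229.5 m/s.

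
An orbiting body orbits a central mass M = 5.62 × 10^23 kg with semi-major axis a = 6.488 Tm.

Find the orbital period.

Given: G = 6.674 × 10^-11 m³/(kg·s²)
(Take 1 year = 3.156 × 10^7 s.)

Convert to SI: a = 6.488 Tm = 6.488e+12 m.
GM = G · M = 6.674e-11 · 5.62e+23 = 3.75079e+13 m³/s².
Kepler's third law: T = 2π √(a³ / GM).
Substituting a = 6.488e+12 m and GM = 3.75079e+13 m³/s²:
T = 2π √((6.488e+12)³ / 3.75079e+13) s
T ≈ 1.695e+13 s = 5.372e+05 years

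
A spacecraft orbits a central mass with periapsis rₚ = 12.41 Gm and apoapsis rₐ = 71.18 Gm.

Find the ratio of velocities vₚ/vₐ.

Convert to SI: rₚ = 12.41 Gm = 1.241e+10 m; rₐ = 71.18 Gm = 7.118e+10 m.
Conservation of angular momentum gives rₚvₚ = rₐvₐ, so vₚ/vₐ = rₐ/rₚ.
vₚ/vₐ = 7.118e+10 / 1.241e+10 ≈ 5.736.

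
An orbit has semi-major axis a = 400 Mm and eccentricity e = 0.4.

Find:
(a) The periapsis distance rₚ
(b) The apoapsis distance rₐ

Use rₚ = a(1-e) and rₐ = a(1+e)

Convert to SI: a = 400 Mm = 4e+08 m.
(a) rₚ = a(1 − e) = 4e+08 · (1 − 0.4) = 4e+08 · 0.6 ≈ 2.4e+08 m = 240 Mm.
(b) rₐ = a(1 + e) = 4e+08 · (1 + 0.4) = 4e+08 · 1.4 ≈ 5.6e+08 m = 560 Mm.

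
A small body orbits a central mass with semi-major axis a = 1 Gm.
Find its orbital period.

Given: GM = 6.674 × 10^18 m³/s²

Convert to SI: a = 1 Gm = 1e+09 m.
Kepler's third law: T = 2π √(a³ / GM).
Substituting a = 1e+09 m and GM = 6.674e+18 m³/s²:
T = 2π √((1e+09)³ / 6.674e+18) s
T ≈ 7.691e+04 s = 21.36 hours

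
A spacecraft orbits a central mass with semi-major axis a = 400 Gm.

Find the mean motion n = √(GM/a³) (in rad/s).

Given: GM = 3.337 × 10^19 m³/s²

Convert to SI: a = 400 Gm = 4e+11 m.
n = √(GM / a³).
n = √(3.337e+19 / (4e+11)³) rad/s ≈ 2.283e-08 rad/s.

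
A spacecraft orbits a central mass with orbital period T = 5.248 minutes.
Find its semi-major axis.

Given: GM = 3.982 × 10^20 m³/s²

Convert to SI: T = 5.248 minutes = 314.88 s.
Invert Kepler's third law: a = (GM · T² / (4π²))^(1/3).
Substituting T = 314.88 s and GM = 3.982e+20 m³/s²:
a = (3.982e+20 · (314.88)² / (4π²))^(1/3) m
a ≈ 1e+08 m = 100 Mm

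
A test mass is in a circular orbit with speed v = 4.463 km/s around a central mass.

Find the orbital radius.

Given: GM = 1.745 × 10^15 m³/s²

Convert to SI: v = 4.463 km/s = 4463 m/s.
For a circular orbit, v² = GM / r, so r = GM / v².
r = 1.745e+15 / (4463)² m ≈ 8.761e+07 m = 8.761 × 10^7 m.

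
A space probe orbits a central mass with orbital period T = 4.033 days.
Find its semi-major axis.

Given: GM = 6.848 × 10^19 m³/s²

Convert to SI: T = 4.033 days = 348451 s.
Invert Kepler's third law: a = (GM · T² / (4π²))^(1/3).
Substituting T = 348451 s and GM = 6.848e+19 m³/s²:
a = (6.848e+19 · (348451)² / (4π²))^(1/3) m
a ≈ 5.95e+09 m = 5.95 Gm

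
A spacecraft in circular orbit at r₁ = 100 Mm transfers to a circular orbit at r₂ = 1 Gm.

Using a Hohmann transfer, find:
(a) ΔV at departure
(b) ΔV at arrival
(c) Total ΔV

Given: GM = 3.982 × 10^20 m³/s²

Convert to SI: r₁ = 100 Mm = 1e+08 m; r₂ = 1 Gm = 1e+09 m.
Transfer semi-major axis: a_t = (r₁ + r₂)/2 = (1e+08 + 1e+09)/2 = 5.5e+08 m.
Circular speeds: v₁ = √(GM/r₁) = 1.99549e+06 m/s, v₂ = √(GM/r₂) = 631031 m/s.
Transfer speeds (vis-viva v² = GM(2/r − 1/a_t)): v₁ᵗ = 2.69072e+06 m/s, v₂ᵗ = 269072 m/s.
(a) ΔV₁ = |v₁ᵗ − v₁| ≈ 6.952e+05 m/s = 695.2 km/s.
(b) ΔV₂ = |v₂ − v₂ᵗ| ≈ 3.62e+05 m/s = 362 km/s.
(c) ΔV_total = ΔV₁ + ΔV₂ ≈ 1.057e+06 m/s = 1057 km/s.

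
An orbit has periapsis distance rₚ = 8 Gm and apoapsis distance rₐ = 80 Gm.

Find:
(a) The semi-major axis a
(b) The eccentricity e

Convert to SI: rₚ = 8 Gm = 8e+09 m; rₐ = 80 Gm = 8e+10 m.
(a) a = (rₚ + rₐ) / 2 = (8e+09 + 8e+10) / 2 ≈ 4.4e+10 m = 44 Gm.
(b) e = (rₐ − rₚ) / (rₐ + rₚ) = (8e+10 − 8e+09) / (8e+10 + 8e+09) ≈ 0.8182.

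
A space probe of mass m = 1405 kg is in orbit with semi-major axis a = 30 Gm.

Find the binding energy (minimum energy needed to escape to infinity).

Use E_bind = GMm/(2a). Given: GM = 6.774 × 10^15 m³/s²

Convert to SI: a = 30 Gm = 3e+10 m.
Total orbital energy is E = −GMm/(2a); binding energy is E_bind = −E = GMm/(2a).
E_bind = 6.774e+15 · 1405 / (2 · 3e+10) J ≈ 1.586e+08 J = 158.6 MJ.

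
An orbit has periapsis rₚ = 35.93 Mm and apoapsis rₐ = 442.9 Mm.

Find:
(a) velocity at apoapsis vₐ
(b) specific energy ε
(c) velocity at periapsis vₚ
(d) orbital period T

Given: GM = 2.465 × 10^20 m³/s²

Convert to SI: rₚ = 35.93 Mm = 3.593e+07 m; rₐ = 442.9 Mm = 4.429e+08 m.
(a) With a = (rₚ + rₐ)/2 = 2.39415e+08 m, vₐ = √(GM (2/rₐ − 1/a)) = √(2.465e+20 · (2/4.429e+08 − 1/2.39415e+08)) m/s ≈ 2.89e+05 m/s
(b) With a = (rₚ + rₐ)/2 = 2.39415e+08 m, ε = −GM/(2a) = −2.465e+20/(2 · 2.39415e+08) J/kg ≈ -5.148e+11 J/kg
(c) With a = (rₚ + rₐ)/2 = 2.39415e+08 m, vₚ = √(GM (2/rₚ − 1/a)) = √(2.465e+20 · (2/3.593e+07 − 1/2.39415e+08)) m/s ≈ 3.563e+06 m/s
(d) With a = (rₚ + rₐ)/2 = 2.39415e+08 m, T = 2π √(a³/GM) = 2π √((2.39415e+08)³/2.465e+20) s ≈ 1483 s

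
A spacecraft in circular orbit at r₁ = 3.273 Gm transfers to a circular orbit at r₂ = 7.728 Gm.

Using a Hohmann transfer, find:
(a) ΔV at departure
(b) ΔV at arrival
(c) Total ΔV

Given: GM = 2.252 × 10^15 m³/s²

Convert to SI: r₁ = 3.273 Gm = 3.273e+09 m; r₂ = 7.728 Gm = 7.728e+09 m.
Transfer semi-major axis: a_t = (r₁ + r₂)/2 = (3.273e+09 + 7.728e+09)/2 = 5.5005e+09 m.
Circular speeds: v₁ = √(GM/r₁) = 829.49 m/s, v₂ = √(GM/r₂) = 539.822 m/s.
Transfer speeds (vis-viva v² = GM(2/r − 1/a_t)): v₁ᵗ = 983.204 m/s, v₂ᵗ = 416.411 m/s.
(a) ΔV₁ = |v₁ᵗ − v₁| ≈ 153.7 m/s = 153.7 m/s.
(b) ΔV₂ = |v₂ − v₂ᵗ| ≈ 123.4 m/s = 123.4 m/s.
(c) ΔV_total = ΔV₁ + ΔV₂ ≈ 277.1 m/s = 277.1 m/s.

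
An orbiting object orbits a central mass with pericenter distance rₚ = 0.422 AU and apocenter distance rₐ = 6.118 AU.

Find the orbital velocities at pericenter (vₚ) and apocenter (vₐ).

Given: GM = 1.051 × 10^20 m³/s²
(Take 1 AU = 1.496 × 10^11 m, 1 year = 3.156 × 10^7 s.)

Convert to SI: rₚ = 0.422 AU = 6.31312e+10 m; rₐ = 6.118 AU = 9.15253e+11 m.
Use the vis-viva equation v² = GM(2/r − 1/a) with a = (rₚ + rₐ)/2 = (6.31312e+10 + 9.15253e+11)/2 = 4.89192e+11 m.
vₚ = √(GM · (2/rₚ − 1/a)) = √(1.051e+20 · (2/6.31312e+10 − 1/4.89192e+11)) m/s ≈ 5.581e+04 m/s = 11.77 AU/year.
vₐ = √(GM · (2/rₐ − 1/a)) = √(1.051e+20 · (2/9.15253e+11 − 1/4.89192e+11)) m/s ≈ 3850 m/s = 0.8121 AU/year.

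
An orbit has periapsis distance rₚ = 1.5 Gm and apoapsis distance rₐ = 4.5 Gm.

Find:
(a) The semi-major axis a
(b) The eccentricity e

Convert to SI: rₚ = 1.5 Gm = 1.5e+09 m; rₐ = 4.5 Gm = 4.5e+09 m.
(a) a = (rₚ + rₐ) / 2 = (1.5e+09 + 4.5e+09) / 2 ≈ 3e+09 m = 3 Gm.
(b) e = (rₐ − rₚ) / (rₐ + rₚ) = (4.5e+09 − 1.5e+09) / (4.5e+09 + 1.5e+09) ≈ 0.5.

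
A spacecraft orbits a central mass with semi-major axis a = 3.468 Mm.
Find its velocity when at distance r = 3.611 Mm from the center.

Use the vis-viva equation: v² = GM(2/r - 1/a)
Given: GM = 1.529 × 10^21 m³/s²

Convert to SI: a = 3.468 Mm = 3.468e+06 m; r = 3.611 Mm = 3.611e+06 m.
Vis-viva: v = √(GM · (2/r − 1/a)).
2/r − 1/a = 2/3.611e+06 − 1/3.468e+06 = 2.65513e-07 m⁻¹.
v = √(1.529e+21 · 2.65513e-07) m/s ≈ 2.015e+07 m/s = 2.015e+04 km/s.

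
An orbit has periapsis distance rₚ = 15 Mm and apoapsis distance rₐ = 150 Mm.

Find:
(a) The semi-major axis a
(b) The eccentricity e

Convert to SI: rₚ = 15 Mm = 1.5e+07 m; rₐ = 150 Mm = 1.5e+08 m.
(a) a = (rₚ + rₐ) / 2 = (1.5e+07 + 1.5e+08) / 2 ≈ 8.25e+07 m = 82.5 Mm.
(b) e = (rₐ − rₚ) / (rₐ + rₚ) = (1.5e+08 − 1.5e+07) / (1.5e+08 + 1.5e+07) ≈ 0.8182.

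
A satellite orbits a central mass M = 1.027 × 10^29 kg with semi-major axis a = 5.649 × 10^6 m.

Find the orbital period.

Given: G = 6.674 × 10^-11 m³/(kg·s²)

GM = G · M = 6.674e-11 · 1.027e+29 = 6.8542e+18 m³/s².
Kepler's third law: T = 2π √(a³ / GM).
Substituting a = 5.649e+06 m and GM = 6.8542e+18 m³/s²:
T = 2π √((5.649e+06)³ / 6.8542e+18) s
T ≈ 32.22 s = 32.22 seconds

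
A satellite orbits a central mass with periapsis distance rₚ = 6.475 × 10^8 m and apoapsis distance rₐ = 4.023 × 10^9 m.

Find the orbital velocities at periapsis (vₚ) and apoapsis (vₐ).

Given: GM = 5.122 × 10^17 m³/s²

Use the vis-viva equation v² = GM(2/r − 1/a) with a = (rₚ + rₐ)/2 = (6.475e+08 + 4.023e+09)/2 = 2.33525e+09 m.
vₚ = √(GM · (2/rₚ − 1/a)) = √(5.122e+17 · (2/6.475e+08 − 1/2.33525e+09)) m/s ≈ 3.692e+04 m/s = 36.92 km/s.
vₐ = √(GM · (2/rₐ − 1/a)) = √(5.122e+17 · (2/4.023e+09 − 1/2.33525e+09)) m/s ≈ 5942 m/s = 5.942 km/s.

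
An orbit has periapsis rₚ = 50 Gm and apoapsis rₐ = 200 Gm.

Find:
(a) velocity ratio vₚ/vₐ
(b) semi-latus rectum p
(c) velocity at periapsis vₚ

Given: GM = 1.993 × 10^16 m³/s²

Convert to SI: rₚ = 50 Gm = 5e+10 m; rₐ = 200 Gm = 2e+11 m.
(a) Conservation of angular momentum (rₚvₚ = rₐvₐ) gives vₚ/vₐ = rₐ/rₚ = 2e+11/5e+10 ≈ 4
(b) From a = (rₚ + rₐ)/2 = 1.25e+11 m and e = (rₐ − rₚ)/(rₐ + rₚ) = 0.6, p = a(1 − e²) = 1.25e+11 · (1 − (0.6)²) ≈ 8e+10 m
(c) With a = (rₚ + rₐ)/2 = 1.25e+11 m, vₚ = √(GM (2/rₚ − 1/a)) = √(1.993e+16 · (2/5e+10 − 1/1.25e+11)) m/s ≈ 798.6 m/s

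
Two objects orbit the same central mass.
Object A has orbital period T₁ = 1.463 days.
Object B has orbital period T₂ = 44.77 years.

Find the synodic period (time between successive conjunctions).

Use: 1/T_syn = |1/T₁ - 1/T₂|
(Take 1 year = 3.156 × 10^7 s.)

Convert to SI: T₁ = 1.463 days = 126403 s; T₂ = 44.77 years = 1.41294e+09 s.
T_syn = |T₁ · T₂ / (T₁ − T₂)|.
T_syn = |126403 · 1.41294e+09 / (126403 − 1.41294e+09)| s ≈ 1.264e+05 s = 1.463 days.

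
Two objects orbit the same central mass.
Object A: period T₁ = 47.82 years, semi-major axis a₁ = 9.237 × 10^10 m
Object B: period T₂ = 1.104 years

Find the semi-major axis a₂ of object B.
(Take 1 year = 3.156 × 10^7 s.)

Convert to SI: T₁ = 47.82 years = 1.5092e+09 s; T₂ = 1.104 years = 3.48422e+07 s.
Kepler's third law: (T₁/T₂)² = (a₁/a₂)³ ⇒ a₂ = a₁ · (T₂/T₁)^(2/3).
T₂/T₁ = 3.48422e+07 / 1.5092e+09 = 0.0230866.
a₂ = 9.237e+10 · (0.0230866)^(2/3) m ≈ 7.489e+09 m = 7.489 × 10^9 m.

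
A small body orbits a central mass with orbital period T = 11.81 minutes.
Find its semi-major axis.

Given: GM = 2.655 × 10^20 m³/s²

Convert to SI: T = 11.81 minutes = 708.6 s.
Invert Kepler's third law: a = (GM · T² / (4π²))^(1/3).
Substituting T = 708.6 s and GM = 2.655e+20 m³/s²:
a = (2.655e+20 · (708.6)² / (4π²))^(1/3) m
a ≈ 1.5e+08 m = 150 Mm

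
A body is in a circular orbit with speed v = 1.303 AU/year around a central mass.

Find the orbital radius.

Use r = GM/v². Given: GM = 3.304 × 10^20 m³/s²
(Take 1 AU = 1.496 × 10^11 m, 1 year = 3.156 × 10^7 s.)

Convert to SI: v = 1.303 AU/year = 6176.45 m/s.
For a circular orbit, v² = GM / r, so r = GM / v².
r = 3.304e+20 / (6176.45)² m ≈ 8.661e+12 m = 57.89 AU.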